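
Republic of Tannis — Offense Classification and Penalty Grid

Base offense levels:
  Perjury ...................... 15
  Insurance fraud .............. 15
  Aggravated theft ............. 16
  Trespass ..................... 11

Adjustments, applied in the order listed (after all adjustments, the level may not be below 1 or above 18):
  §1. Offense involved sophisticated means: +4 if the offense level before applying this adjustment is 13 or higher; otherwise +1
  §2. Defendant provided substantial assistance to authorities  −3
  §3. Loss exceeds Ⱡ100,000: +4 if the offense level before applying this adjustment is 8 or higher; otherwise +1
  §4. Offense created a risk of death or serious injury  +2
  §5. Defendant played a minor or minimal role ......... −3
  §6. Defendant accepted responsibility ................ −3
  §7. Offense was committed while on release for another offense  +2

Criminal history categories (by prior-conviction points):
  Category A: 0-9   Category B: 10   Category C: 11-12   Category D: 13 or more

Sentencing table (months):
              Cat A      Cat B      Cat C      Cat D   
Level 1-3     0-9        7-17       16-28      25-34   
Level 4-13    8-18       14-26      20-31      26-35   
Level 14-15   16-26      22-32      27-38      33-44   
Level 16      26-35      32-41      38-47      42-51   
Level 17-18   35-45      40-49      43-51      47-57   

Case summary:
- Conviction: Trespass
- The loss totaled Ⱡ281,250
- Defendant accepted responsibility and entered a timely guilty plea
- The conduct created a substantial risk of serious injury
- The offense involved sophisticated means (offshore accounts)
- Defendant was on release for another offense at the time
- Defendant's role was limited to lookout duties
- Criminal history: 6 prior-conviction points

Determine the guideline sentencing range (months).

Base offense level for trespass: 11.
§1 applies (level before this adjustment is 11 < 13, so +1): 11 + 1 = 12.
§3 applies (level before this adjustment is 12 ≥ 8, so +4): 12 + 4 = 16.
§4 applies: 16 + 2 = 18.
§5 applies: 18 − 3 = 15.
§6 applies: 15 − 3 = 12.
§7 applies: 12 + 2 = 14.
Final offense level: 14.
Criminal history: 6 prior points → Category A (0-9).
Level 14 falls in the 14-15 band.
Grid: Level 14-15 × Category A = 16-26 months.

16-26 months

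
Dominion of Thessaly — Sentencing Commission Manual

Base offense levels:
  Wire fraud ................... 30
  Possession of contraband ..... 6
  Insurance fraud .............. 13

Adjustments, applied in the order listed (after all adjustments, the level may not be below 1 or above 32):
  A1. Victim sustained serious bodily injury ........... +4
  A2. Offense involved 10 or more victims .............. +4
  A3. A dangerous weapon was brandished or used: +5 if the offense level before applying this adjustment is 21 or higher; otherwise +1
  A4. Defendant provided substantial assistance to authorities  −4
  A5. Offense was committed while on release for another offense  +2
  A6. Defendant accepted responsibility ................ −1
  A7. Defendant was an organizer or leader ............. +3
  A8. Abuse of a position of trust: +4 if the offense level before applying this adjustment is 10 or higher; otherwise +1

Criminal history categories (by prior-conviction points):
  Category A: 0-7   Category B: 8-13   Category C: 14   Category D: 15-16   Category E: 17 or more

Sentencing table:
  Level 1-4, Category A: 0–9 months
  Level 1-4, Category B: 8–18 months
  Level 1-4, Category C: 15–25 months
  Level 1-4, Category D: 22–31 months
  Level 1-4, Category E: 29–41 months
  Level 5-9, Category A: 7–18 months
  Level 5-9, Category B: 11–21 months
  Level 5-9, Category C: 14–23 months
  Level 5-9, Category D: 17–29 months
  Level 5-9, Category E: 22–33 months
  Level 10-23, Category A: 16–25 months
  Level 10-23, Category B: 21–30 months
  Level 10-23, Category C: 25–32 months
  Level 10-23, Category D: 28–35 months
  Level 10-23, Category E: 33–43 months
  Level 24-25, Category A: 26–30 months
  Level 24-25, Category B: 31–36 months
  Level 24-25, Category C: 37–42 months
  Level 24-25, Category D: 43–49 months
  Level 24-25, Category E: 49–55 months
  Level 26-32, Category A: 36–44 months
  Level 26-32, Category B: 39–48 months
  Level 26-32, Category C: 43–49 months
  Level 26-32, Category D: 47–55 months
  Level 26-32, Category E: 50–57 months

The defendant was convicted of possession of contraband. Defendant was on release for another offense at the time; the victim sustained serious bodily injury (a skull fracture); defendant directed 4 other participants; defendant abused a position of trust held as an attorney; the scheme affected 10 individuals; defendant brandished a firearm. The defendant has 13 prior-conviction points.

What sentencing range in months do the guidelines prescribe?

31-36 months

Base offense level for possession of contraband: 6.
A1 applies: 6 + 4 = 10.
A2 applies: 10 + 4 = 14.
A3 applies (level before this adjustment is 14 < 21, so +1): 14 + 1 = 15.
A4 does not apply.
A5 applies: 15 + 2 = 17.
A7 applies: 17 + 3 = 20.
A8 applies (level before this adjustment is 20 ≥ 10, so +4): 20 + 4 = 24.
Final offense level: 24.
Criminal history: 13 prior points → Category B (8-13).
Level 24 falls in the 24-25 band.
Grid: Level 24-25 × Category B = 31-36 months.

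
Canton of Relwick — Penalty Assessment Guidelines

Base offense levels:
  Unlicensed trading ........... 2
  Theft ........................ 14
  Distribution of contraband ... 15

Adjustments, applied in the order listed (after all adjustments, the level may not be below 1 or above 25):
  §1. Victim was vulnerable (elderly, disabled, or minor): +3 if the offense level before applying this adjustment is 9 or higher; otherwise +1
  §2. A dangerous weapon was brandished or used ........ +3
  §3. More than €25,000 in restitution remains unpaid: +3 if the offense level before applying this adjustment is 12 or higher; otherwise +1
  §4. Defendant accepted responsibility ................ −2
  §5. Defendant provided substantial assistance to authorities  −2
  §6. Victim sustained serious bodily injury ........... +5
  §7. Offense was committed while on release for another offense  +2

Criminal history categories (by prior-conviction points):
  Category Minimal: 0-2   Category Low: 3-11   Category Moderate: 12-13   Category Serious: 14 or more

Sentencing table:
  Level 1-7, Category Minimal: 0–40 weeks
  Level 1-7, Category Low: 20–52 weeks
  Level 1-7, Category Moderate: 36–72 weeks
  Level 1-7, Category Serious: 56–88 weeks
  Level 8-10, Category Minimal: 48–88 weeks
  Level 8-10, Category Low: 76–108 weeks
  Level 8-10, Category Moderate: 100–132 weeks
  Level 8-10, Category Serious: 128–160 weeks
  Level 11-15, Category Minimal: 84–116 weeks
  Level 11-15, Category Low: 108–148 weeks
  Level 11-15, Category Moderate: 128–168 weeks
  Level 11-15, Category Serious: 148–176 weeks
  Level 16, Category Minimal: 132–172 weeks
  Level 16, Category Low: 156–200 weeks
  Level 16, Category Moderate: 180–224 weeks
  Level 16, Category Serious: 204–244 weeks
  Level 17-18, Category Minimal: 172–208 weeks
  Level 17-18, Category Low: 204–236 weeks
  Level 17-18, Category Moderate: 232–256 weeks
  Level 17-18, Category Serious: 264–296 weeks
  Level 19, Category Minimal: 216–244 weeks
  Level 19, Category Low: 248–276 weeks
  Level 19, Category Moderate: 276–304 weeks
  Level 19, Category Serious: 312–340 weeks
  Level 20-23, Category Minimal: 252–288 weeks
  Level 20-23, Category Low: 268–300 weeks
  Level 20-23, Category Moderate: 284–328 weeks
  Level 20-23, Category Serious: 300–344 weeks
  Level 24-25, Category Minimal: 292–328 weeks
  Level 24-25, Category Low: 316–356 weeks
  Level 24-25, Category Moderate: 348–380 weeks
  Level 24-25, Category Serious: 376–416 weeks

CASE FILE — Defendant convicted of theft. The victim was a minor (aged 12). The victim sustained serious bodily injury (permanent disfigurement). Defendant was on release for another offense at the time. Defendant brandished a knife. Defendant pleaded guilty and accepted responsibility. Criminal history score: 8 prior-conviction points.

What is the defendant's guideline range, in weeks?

Base offense level for theft: 14.
§1 applies (level before this adjustment is 14 ≥ 9, so +3): 14 + 3 = 17.
§2 applies: 17 + 3 = 20.
§3 does not apply.
§4 applies: 20 − 2 = 18.
§5 does not apply.
§6 applies: 18 + 5 = 23.
§7 applies: 23 + 2 = 25.
Final offense level: 25.
Criminal history: 8 prior points → Category Low (3-11).
Level 25 falls in the 24-25 band.
Grid: Level 24-25 × Category Low = 316-356 weeks.

316-356 weeks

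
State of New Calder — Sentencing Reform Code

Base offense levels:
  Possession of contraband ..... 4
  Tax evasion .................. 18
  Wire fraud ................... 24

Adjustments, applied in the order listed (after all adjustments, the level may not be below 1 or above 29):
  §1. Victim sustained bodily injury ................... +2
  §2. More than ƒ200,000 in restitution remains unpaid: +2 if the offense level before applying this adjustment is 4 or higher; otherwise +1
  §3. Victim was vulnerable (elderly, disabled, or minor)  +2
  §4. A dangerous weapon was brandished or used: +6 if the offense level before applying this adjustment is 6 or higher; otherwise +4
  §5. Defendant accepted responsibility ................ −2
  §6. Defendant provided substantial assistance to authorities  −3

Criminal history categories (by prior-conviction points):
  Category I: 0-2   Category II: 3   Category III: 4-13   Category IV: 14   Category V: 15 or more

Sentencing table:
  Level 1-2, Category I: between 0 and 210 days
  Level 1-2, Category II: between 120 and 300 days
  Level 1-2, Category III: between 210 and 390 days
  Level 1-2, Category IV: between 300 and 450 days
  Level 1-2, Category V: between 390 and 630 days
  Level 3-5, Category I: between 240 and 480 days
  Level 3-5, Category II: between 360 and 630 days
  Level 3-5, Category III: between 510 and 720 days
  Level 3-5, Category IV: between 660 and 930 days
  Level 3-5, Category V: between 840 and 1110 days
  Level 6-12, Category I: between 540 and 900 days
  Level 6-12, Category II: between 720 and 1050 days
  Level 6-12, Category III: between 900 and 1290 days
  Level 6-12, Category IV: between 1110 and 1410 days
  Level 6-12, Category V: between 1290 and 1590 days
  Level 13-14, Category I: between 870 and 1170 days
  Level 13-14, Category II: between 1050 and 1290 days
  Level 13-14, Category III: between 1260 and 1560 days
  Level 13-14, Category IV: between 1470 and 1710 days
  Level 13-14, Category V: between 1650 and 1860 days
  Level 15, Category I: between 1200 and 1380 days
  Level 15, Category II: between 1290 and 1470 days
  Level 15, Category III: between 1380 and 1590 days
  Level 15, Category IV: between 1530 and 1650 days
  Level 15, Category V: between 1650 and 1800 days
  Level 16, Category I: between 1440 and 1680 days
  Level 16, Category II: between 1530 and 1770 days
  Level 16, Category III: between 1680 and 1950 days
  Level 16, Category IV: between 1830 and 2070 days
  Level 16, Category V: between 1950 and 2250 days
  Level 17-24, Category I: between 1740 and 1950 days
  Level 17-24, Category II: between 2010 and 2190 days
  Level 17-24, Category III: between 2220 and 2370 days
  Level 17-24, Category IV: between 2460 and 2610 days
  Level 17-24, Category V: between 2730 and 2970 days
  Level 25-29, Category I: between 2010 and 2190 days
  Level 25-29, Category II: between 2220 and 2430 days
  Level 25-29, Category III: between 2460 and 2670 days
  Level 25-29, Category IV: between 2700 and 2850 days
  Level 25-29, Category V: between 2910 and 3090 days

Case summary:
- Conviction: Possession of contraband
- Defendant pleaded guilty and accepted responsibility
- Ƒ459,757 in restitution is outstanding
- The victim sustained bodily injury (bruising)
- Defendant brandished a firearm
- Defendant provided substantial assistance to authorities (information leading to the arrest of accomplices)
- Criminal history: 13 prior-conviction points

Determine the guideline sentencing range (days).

900-1290 days

Base offense level for possession of contraband: 4.
§1 applies: 4 + 2 = 6.
§2 applies (level before this adjustment is 6 ≥ 4, so +2): 6 + 2 = 8.
§3 does not apply.
§4 applies (level before this adjustment is 8 ≥ 6, so +6): 8 + 6 = 14.
§5 applies: 14 − 2 = 12.
§6 applies: 12 − 3 = 9.
Final offense level: 9.
Criminal history: 13 prior points → Category III (4-13).
Level 9 falls in the 6-12 band.
Grid: Level 6-12 × Category III = 900-1290 days.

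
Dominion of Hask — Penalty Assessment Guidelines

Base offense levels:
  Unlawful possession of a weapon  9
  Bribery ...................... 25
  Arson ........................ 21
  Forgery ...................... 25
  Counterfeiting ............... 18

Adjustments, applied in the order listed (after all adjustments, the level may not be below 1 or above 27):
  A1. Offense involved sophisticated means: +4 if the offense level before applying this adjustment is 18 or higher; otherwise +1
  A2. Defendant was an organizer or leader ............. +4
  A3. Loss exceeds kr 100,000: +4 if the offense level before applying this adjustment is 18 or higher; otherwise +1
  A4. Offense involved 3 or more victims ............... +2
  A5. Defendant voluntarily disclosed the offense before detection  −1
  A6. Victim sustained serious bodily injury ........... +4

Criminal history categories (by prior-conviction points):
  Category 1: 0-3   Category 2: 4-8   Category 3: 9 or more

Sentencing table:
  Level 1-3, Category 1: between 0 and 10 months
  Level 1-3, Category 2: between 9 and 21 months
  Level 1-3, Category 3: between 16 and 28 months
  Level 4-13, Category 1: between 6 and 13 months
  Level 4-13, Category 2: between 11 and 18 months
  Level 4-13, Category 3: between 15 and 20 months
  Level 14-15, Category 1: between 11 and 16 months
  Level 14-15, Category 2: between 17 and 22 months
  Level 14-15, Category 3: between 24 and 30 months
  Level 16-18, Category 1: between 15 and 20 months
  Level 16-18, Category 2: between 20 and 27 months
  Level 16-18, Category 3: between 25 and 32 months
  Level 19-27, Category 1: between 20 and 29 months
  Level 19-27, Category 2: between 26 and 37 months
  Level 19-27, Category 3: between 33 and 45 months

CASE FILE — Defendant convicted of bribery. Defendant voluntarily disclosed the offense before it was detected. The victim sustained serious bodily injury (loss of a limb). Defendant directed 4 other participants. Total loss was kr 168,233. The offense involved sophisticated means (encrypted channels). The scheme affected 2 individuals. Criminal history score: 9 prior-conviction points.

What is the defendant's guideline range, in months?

33-45 months

Base offense level for bribery: 25.
A1 applies (level before this adjustment is 25 ≥ 18, so +4): 25 + 4 = 29.
A2 applies: 29 + 4 = 33.
A3 applies (level before this adjustment is 33 ≥ 18, so +4): 33 + 4 = 37.
A4 does not apply.
A5 applies: 37 − 1 = 36.
A6 applies: 36 + 4 = 40.
Level 40 exceeds the maximum of 27; capped at 27.
Final offense level: 27.
Criminal history: 9 prior points → Category 3 (9+).
Level 27 falls in the 19-27 band.
Grid: Level 19-27 × Category 3 = 33-45 months.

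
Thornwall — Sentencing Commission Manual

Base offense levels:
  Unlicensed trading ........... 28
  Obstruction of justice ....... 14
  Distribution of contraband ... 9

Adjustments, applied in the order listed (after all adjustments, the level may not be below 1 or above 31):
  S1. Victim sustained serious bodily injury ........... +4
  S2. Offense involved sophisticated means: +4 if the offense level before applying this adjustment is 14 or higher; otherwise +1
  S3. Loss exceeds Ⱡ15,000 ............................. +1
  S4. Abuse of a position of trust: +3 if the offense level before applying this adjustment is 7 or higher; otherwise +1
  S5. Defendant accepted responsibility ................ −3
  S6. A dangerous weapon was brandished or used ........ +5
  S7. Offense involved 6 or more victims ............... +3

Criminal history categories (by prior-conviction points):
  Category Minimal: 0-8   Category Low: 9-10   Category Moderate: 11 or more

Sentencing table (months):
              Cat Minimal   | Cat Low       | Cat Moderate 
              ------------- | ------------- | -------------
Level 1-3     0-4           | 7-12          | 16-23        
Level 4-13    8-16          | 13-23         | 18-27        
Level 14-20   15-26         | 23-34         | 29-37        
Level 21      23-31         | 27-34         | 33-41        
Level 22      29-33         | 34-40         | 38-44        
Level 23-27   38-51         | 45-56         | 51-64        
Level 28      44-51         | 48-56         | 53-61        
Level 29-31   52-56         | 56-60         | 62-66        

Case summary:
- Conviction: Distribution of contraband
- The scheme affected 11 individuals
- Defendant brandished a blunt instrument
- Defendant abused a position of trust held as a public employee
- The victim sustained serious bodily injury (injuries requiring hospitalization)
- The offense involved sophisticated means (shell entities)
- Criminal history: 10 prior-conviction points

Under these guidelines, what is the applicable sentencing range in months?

Base offense level for distribution of contraband: 9.
S1 applies: 9 + 4 = 13.
S2 applies (level before this adjustment is 13 < 14, so +1): 13 + 1 = 14.
S3 does not apply.
S4 applies (level before this adjustment is 14 ≥ 7, so +3): 14 + 3 = 17.
S5 does not apply.
S6 applies: 17 + 5 = 22.
S7 applies: 22 + 3 = 25.
Final offense level: 25.
Criminal history: 10 prior points → Category Low (9-10).
Level 25 falls in the 23-27 band.
Grid: Level 23-27 × Category Low = 45-56 months.

45-56 months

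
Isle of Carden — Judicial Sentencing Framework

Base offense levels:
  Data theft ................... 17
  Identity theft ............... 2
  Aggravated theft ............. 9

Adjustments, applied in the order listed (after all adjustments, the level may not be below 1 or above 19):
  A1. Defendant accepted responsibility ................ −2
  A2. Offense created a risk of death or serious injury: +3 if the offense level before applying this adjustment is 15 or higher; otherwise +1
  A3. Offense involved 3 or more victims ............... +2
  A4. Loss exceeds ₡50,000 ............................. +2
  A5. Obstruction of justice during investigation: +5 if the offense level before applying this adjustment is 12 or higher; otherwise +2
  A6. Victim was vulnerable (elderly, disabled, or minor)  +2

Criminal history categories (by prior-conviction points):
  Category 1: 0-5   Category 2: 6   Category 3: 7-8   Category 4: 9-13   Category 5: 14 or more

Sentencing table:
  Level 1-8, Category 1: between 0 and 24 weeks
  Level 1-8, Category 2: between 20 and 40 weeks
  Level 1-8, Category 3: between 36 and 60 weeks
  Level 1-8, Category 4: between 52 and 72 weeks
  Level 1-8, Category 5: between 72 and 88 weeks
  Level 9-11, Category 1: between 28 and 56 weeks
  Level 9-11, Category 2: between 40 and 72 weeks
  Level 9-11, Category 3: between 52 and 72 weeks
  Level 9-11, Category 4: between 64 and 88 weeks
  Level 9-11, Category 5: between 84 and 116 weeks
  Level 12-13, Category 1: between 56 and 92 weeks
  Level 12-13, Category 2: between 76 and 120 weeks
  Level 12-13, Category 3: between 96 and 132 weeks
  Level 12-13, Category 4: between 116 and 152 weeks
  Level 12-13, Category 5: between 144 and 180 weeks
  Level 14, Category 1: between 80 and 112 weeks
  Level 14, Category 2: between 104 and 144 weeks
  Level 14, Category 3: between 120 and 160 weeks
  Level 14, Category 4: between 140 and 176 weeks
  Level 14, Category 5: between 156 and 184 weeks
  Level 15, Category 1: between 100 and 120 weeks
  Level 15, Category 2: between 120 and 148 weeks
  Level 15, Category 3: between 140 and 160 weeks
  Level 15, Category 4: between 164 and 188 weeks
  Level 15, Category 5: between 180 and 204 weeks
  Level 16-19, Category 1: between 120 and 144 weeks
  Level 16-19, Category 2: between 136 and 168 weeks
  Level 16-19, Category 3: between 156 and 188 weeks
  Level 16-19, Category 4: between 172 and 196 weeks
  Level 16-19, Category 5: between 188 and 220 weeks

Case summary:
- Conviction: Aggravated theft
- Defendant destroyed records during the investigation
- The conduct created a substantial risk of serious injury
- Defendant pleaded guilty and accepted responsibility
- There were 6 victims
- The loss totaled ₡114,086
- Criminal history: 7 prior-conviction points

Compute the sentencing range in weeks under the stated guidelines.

Base offense level for aggravated theft: 9.
A1 applies: 9 − 2 = 7.
A2 applies (level before this adjustment is 7 < 15, so +1): 7 + 1 = 8.
A3 applies: 8 + 2 = 10.
A4 applies: 10 + 2 = 12.
A5 applies (level before this adjustment is 12 ≥ 12, so +5): 12 + 5 = 17.
Final offense level: 17.
Criminal history: 7 prior points → Category 3 (7-8).
Level 17 falls in the 16-19 band.
Grid: Level 16-19 × Category 3 = 156-188 weeks.

156-188 weeks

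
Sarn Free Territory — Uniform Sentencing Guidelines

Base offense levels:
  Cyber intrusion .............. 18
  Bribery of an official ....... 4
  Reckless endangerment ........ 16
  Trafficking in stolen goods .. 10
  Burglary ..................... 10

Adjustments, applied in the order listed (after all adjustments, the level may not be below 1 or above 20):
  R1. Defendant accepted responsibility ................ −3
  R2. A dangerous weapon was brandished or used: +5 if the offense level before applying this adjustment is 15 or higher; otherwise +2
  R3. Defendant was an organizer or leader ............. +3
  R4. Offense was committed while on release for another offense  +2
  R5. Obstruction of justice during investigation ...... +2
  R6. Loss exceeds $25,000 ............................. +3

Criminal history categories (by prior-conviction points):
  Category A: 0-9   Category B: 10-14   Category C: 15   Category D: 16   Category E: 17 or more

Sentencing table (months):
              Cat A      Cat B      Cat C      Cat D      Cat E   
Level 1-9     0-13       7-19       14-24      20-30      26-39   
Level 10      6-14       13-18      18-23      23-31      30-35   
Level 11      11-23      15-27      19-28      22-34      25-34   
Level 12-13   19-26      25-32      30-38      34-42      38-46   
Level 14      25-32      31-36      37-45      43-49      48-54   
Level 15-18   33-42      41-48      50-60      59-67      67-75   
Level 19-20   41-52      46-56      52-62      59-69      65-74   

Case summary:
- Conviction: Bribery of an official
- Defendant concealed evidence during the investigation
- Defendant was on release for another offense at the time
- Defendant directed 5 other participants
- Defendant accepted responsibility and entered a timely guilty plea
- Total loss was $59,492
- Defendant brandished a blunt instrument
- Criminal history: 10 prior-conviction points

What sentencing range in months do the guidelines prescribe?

25-32 months

Base offense level for bribery of an official: 4.
R1 applies: 4 − 3 = 1.
R2 applies (level before this adjustment is 1 < 15, so +2): 1 + 2 = 3.
R3 applies: 3 + 3 = 6.
R4 applies: 6 + 2 = 8.
R5 applies: 8 + 2 = 10.
R6 applies: 10 + 3 = 13.
Final offense level: 13.
Criminal history: 10 prior points → Category B (10-14).
Level 13 falls in the 12-13 band.
Grid: Level 12-13 × Category B = 25-32 months.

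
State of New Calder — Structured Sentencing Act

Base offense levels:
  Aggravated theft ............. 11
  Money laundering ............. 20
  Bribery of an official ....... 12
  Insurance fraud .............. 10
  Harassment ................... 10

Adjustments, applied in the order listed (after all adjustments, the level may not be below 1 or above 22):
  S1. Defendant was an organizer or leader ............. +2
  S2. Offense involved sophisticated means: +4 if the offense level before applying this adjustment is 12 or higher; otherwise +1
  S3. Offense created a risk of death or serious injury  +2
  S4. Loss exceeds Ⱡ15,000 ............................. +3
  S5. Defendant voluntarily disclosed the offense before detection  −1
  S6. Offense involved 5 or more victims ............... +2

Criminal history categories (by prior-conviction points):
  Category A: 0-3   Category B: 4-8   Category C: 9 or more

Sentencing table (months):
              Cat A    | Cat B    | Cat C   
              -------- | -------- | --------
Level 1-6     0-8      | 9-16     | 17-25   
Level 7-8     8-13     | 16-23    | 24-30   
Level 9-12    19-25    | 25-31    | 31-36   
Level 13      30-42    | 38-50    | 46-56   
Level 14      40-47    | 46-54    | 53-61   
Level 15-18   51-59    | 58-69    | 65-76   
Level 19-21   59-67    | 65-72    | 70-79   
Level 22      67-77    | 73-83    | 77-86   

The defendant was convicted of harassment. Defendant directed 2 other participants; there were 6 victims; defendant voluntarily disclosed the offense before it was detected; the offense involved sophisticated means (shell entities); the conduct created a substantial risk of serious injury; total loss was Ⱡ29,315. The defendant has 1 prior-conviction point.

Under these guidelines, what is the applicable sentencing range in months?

Base offense level for harassment: 10.
S1 applies: 10 + 2 = 12.
S2 applies (level before this adjustment is 12 ≥ 12, so +4): 12 + 4 = 16.
S3 applies: 16 + 2 = 18.
S4 applies: 18 + 3 = 21.
S5 applies: 21 − 1 = 20.
S6 applies: 20 + 2 = 22.
Final offense level: 22.
Criminal history: 1 prior point → Category A (0-3).
Level 22 falls in the 22 band.
Grid: Level 22 × Category A = 67-77 months.

67-77 months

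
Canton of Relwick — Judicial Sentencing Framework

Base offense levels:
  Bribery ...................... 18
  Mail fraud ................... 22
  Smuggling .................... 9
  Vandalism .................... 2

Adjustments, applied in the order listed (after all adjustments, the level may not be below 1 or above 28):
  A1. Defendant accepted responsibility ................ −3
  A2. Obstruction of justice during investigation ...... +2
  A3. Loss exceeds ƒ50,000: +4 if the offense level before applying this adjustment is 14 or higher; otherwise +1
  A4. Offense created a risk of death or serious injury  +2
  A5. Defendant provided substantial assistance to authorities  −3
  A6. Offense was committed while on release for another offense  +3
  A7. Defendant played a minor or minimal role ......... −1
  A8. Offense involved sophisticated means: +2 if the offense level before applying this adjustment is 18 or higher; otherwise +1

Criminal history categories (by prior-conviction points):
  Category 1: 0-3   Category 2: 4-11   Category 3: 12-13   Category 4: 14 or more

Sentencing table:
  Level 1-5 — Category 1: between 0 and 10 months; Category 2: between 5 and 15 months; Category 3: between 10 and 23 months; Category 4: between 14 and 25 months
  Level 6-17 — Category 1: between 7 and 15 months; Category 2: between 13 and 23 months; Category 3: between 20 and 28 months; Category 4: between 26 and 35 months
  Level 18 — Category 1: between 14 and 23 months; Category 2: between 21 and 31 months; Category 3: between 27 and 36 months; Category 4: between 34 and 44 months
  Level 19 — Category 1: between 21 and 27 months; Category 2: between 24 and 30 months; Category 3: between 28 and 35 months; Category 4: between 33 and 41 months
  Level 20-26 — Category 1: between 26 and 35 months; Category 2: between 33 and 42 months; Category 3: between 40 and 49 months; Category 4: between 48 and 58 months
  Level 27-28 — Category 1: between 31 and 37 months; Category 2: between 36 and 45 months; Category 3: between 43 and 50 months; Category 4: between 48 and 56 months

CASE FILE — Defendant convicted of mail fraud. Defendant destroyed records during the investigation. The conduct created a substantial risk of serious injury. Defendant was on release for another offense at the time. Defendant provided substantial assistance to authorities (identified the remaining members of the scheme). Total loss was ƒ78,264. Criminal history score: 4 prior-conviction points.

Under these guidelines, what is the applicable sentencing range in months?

Base offense level for mail fraud: 22.
A2 applies: 22 + 2 = 24.
A3 applies (level before this adjustment is 24 ≥ 14, so +4): 24 + 4 = 28.
A4 applies: 28 + 2 = 30.
A5 applies: 30 − 3 = 27.
A6 applies: 27 + 3 = 30.
A7 does not apply.
Level 30 exceeds the maximum of 28; capped at 28.
Final offense level: 28.
Criminal history: 4 prior points → Category 2 (4-11).
Level 28 falls in the 27-28 band.
Grid: Level 27-28 × Category 2 = 36-45 months.

36-45 months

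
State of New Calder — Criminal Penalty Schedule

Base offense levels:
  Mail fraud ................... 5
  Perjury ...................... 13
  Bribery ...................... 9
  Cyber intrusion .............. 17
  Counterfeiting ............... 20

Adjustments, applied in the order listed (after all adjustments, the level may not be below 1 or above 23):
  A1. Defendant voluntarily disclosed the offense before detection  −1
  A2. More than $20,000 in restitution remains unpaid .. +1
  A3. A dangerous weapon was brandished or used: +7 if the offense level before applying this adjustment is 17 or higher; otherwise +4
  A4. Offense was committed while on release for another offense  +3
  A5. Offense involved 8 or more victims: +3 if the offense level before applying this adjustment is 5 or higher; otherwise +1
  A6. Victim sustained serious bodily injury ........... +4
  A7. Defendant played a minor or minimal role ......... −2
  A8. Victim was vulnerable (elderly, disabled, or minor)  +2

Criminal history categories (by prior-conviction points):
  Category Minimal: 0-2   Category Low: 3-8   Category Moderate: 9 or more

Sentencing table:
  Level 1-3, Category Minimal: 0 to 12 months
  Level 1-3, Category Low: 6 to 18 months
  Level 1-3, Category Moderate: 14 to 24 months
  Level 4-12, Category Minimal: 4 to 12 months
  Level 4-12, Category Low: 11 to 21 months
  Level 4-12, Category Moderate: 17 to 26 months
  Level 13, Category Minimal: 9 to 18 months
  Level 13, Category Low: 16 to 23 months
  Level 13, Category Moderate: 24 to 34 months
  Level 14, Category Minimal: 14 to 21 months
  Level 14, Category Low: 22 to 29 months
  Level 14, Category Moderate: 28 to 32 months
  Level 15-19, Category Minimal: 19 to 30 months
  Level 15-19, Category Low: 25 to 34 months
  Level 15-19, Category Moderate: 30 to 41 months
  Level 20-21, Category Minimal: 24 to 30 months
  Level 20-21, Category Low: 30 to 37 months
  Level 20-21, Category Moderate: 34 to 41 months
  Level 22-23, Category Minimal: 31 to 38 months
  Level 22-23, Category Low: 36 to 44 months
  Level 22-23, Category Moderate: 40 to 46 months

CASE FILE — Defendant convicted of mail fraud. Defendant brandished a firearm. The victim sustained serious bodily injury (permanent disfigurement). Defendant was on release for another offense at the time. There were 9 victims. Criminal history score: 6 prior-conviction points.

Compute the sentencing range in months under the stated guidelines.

25-34 months

Base offense level for mail fraud: 5.
A2 does not apply.
A3 applies (level before this adjustment is 5 < 17, so +4): 5 + 4 = 9.
A4 applies: 9 + 3 = 12.
A5 applies (level before this adjustment is 12 ≥ 5, so +3): 12 + 3 = 15.
A6 applies: 15 + 4 = 19.
A8 does not apply.
Final offense level: 19.
Criminal history: 6 prior points → Category Low (3-8).
Level 19 falls in the 15-19 band.
Grid: Level 15-19 × Category Low = 25-34 months.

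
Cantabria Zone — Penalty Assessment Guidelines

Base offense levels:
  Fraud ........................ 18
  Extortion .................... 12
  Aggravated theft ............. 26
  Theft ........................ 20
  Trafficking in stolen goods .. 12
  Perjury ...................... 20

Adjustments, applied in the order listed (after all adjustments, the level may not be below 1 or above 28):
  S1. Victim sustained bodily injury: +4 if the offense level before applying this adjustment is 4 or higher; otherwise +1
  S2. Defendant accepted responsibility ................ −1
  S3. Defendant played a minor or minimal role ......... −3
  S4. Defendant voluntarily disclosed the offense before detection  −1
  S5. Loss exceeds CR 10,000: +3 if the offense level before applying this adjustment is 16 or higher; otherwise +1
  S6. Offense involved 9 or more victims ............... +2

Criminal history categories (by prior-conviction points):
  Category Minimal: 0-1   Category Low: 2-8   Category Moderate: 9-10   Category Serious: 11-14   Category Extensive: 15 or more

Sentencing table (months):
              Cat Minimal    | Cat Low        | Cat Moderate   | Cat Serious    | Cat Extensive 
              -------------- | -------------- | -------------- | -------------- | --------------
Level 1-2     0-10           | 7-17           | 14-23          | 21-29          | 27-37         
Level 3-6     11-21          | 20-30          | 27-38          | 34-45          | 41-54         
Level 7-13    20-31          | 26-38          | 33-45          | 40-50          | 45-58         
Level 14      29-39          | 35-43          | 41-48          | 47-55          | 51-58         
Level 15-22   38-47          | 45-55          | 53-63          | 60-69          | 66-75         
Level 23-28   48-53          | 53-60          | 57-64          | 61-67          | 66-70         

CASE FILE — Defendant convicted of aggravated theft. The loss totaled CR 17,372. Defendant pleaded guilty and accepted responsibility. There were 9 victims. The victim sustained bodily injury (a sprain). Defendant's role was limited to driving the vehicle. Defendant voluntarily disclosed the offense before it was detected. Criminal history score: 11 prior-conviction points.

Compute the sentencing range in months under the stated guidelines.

61-67 months

Base offense level for aggravated theft: 26.
S1 applies (level before this adjustment is 26 ≥ 4, so +4): 26 + 4 = 30.
S2 applies: 30 − 1 = 29.
S3 applies: 29 − 3 = 26.
S4 applies: 26 − 1 = 25.
S5 applies (level before this adjustment is 25 ≥ 16, so +3): 25 + 3 = 28.
S6 applies: 28 + 2 = 30.
Level 30 exceeds the maximum of 28; capped at 28.
Final offense level: 28.
Criminal history: 11 prior points → Category Serious (11-14).
Level 28 falls in the 23-28 band.
Grid: Level 23-28 × Category Serious = 61-67 months.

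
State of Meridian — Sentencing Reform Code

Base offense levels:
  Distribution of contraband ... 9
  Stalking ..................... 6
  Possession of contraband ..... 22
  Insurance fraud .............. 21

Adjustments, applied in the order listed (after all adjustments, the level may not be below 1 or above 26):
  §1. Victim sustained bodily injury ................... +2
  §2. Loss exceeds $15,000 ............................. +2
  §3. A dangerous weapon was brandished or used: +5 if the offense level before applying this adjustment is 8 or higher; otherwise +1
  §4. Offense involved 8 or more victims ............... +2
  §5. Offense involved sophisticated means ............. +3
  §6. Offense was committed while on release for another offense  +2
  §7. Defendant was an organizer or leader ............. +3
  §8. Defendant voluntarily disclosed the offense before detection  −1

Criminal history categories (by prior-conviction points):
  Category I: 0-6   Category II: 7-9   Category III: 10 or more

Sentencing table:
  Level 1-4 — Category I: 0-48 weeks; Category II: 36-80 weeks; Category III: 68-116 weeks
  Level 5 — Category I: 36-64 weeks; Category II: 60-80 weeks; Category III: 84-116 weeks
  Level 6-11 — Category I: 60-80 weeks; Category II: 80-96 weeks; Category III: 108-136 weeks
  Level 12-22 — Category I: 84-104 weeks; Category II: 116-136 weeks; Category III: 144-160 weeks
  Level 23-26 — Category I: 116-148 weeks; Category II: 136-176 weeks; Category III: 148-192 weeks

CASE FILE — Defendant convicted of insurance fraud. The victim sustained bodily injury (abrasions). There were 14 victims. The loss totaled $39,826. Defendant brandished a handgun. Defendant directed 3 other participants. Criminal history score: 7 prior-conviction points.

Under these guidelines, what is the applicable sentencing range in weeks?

Base offense level for insurance fraud: 21.
§1 applies: 21 + 2 = 23.
§2 applies: 23 + 2 = 25.
§3 applies (level before this adjustment is 25 ≥ 8, so +5): 25 + 5 = 30.
§4 applies: 30 + 2 = 32.
§7 applies: 32 + 3 = 35.
§8 does not apply.
Level 35 exceeds the maximum of 26; capped at 26.
Final offense level: 26.
Criminal history: 7 prior points → Category II (7-9).
Level 26 falls in the 23-26 band.
Grid: Level 23-26 × Category II = 136-176 weeks.

136-176 weeks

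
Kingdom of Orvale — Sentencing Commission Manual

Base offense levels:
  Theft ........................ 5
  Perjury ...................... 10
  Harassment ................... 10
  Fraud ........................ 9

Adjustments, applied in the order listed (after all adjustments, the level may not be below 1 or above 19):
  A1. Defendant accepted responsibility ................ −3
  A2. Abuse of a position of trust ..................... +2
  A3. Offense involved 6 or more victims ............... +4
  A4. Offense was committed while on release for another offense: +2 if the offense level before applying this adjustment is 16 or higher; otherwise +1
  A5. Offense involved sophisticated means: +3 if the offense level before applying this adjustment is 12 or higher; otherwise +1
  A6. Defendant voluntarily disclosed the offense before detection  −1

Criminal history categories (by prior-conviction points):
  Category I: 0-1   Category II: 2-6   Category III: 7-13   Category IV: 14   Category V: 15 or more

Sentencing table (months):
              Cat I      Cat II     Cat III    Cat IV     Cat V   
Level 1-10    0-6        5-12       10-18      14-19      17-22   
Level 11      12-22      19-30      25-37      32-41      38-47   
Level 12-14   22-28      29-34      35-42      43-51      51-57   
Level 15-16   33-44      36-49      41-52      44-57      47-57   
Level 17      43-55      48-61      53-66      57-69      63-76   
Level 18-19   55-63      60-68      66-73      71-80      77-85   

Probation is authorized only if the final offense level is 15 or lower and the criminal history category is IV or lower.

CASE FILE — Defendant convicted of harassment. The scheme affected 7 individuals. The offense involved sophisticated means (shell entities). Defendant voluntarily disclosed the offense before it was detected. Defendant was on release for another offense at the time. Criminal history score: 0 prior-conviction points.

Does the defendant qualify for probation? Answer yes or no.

Base offense level for harassment: 10.
A3 applies: 10 + 4 = 14.
A4 applies (level before this adjustment is 14 < 16, so +1): 14 + 1 = 15.
A5 applies (level before this adjustment is 15 ≥ 12, so +3): 15 + 3 = 18.
A6 applies: 18 − 1 = 17.
Final offense level: 17.
Criminal history: 0 prior points → Category I (0-1).
Level 17 falls in the 17 band.
Grid: Level 17 × Category I = 43-55 months.
Probation check: level 17 > 15 and category I ≤ IV → not eligible.

No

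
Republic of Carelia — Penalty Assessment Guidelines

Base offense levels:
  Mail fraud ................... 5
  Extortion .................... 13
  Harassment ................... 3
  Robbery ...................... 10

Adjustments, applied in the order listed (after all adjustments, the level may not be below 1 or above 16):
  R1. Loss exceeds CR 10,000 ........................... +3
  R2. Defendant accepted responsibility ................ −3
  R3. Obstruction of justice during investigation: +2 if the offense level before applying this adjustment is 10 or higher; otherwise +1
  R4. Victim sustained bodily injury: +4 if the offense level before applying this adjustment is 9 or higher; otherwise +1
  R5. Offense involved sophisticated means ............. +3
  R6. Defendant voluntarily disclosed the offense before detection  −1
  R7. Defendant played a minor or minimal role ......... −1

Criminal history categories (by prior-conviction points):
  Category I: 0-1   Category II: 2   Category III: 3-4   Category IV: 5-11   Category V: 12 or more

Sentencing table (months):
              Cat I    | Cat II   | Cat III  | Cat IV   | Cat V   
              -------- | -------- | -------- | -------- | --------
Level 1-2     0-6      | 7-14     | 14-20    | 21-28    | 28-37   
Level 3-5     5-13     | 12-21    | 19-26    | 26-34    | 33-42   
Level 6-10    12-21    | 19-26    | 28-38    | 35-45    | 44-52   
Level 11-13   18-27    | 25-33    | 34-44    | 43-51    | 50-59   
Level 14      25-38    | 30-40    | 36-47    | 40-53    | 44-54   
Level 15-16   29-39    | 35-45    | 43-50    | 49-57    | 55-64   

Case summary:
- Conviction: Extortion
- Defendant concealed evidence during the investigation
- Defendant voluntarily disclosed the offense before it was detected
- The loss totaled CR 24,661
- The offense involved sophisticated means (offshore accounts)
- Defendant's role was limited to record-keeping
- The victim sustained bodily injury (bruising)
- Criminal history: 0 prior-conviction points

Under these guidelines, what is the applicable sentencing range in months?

29-39 months

Base offense level for extortion: 13.
R1 applies: 13 + 3 = 16.
R2 does not apply.
R3 applies (level before this adjustment is 16 ≥ 10, so +2): 16 + 2 = 18.
R4 applies (level before this adjustment is 18 ≥ 9, so +4): 18 + 4 = 22.
R5 applies: 22 + 3 = 25.
R6 applies: 25 − 1 = 24.
R7 applies: 24 − 1 = 23.
Level 23 exceeds the maximum of 16; capped at 16.
Final offense level: 16.
Criminal history: 0 prior points → Category I (0-1).
Level 16 falls in the 15-16 band.
Grid: Level 15-16 × Category I = 29-39 months.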